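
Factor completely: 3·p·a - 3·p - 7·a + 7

(3·p - 7)·(a - 1)

Group as (3·p·a - 3·p) + (-7·a + 7) = 3·p·(a - 1) - 7·(a - 1).
Both groups share the factor (a - 1).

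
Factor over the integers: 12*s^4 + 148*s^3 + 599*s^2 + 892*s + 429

(2*s + 11)*(2*s + 3)*(3*s + 13)*(s + 1)

Among the possible rational roots, s = -13/3 is a root, so (3*s + 13) is a factor; dividing leaves 4*s^3 + 32*s^2 + 61*s + 33.
Continuing, s = -11/2 is a root, so (2*s + 11) is a factor; dividing leaves 2*s^2 + 5*s + 3.
The remaining quadratic factors as (s + 1)(2*s + 3).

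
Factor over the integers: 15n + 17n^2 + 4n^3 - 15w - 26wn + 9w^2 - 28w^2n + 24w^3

Group: w(24w^2 - 4wn + 9w - 4n^2 - 17n - 15) - n(24w^2 - 4wn + 9w - 4n^2 - 17n - 15); both groups contain (24w^2 - 4wn + 9w - 4n^2 - 17n - 15), so (w - n) is a factor with cofactor 24w^2 - 4wn + 9w - 4n^2 - 17n - 15.
The cofactor groups again: 24w^2 - 4wn + 9w - 4n^2 - 17n - 15 = 8w(3w + n + 3) + (-4n - 5)(3w + n + 3); both groups contain (3w + n + 3), giving (8w - 4n - 5)(3w + n + 3).

(8w - 4n - 5)(w - n)(3w + n + 3)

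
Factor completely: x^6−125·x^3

Every term has a factor of x^3; factoring it out leaves x^3−125.
Recognize a difference of cubes with the parts x and 5.

x^3·(x−5)·(x^2+5·x+25)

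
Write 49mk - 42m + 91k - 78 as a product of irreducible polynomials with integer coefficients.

Group as (49mk - 42m) + (91k - 78) = 7m(7k - 6) + 13(7k - 6).
Both groups share the factor (7k - 6).

(7k - 6)(7m + 13)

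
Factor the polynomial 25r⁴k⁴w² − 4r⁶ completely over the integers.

−r⁴(2r − 5k²w)(2r + 5k²w)

Pull out the common factor r⁴, leaving −4r² + 25k⁴w².
Recognize a difference of squares with the parts 5k²w and 2r.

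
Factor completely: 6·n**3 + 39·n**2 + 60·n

Pull out the common factor 3·n, then factor the remaining trinomial.

3·n·(2·n + 5)·(n + 4)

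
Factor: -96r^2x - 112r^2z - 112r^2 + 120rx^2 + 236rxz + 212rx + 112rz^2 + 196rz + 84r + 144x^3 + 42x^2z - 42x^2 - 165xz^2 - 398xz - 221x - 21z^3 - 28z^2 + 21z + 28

Group: 4r(-24rx - 28rz - 28r - 18x^2 - 3xz + 3x + 21z^2 + 49z + 28) + (-8x - z + 1)(-24rx - 28rz - 28r - 18x^2 - 3xz + 3x + 21z^2 + 49z + 28); both groups contain (-24rx - 28rz - 28r - 18x^2 - 3xz + 3x + 21z^2 + 49z + 28), so (4r - 8x - z + 1) is a factor with cofactor -24rx - 28rz - 28r - 18x^2 - 3xz + 3x + 21z^2 + 49z + 28.
The cofactor groups again: -24rx - 28rz - 28r - 18x^2 - 3xz + 3x + 21z^2 + 49z + 28 = -4r(6x + 7z + 7) + (-3x + 3z + 4)(6x + 7z + 7); both groups contain (6x + 7z + 7), giving -(4r + 3x - 3z - 4)(6x + 7z + 7).

-(4r + 3x - 3z - 4)(4r - 8x - z + 1)(6x + 7z + 7)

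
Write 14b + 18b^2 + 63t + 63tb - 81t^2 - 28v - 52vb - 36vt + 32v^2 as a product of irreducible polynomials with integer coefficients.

(4v - 9t - 2b)(8v + 9t - 9b - 7)

Group: 8v(4v - 9t - 2b) + (9t - 9b - 7)(4v - 9t - 2b); both groups contain (4v - 9t - 2b).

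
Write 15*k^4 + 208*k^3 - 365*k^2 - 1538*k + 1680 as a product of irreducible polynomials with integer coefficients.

(3*k + 8)*(5*k - 14)*(k + 15)*(k - 1)

Among the possible rational roots, k = -15 is a root, giving the factor (k + 15) and quotient 15*k^3 - 17*k^2 - 110*k + 112.
Next, k = 1 is a root, giving the factor (k - 1) and quotient 15*k^2 - 2*k - 112.
The remaining quadratic factors as (5*k - 14)(3*k + 8).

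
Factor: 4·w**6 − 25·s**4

Recognize a difference of squares with the parts 2·w**3 and 5·s**2.

−(5·s**2 + 2·w**3)·(5·s**2 − 2·w**3)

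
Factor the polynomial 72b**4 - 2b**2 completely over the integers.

Factor out 2b**2, leaving 36b**2 - 1, which is a difference of two squares.

2b**2(6b + 1)(6b - 1)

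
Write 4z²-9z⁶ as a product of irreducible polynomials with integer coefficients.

Factor out z² first: what remains is -9z⁴+4.
Recognize a difference of squares with the parts 2 and 3z².

-z²(3z²+2)(3z²-2)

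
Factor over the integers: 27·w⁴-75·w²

Factor out 3·w², leaving 9·w²-25, which is a difference of two squares.

3·w²·(3·w+5)·(3·w-5)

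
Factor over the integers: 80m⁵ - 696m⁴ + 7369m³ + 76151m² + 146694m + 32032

By the rational root theorem, m = -13/4 is a root, giving the factor (4m + 13) and quotient 20m⁴ - 239m³ + 2619m² + 10526m + 2464.
Continuing, m = -1/4 is a root, so (4m + 1) divides it; the quotient is 5m³ - 61m² + 670m + 2464.
Next, m = -14/5 is a root, giving the factor (5m + 14) and quotient m² - 15m + 176.
The quadratic m² - 15m + 176 has discriminant -479 < 0 and is irreducible over ℤ.

(4m + 1)(4m + 13)(5m + 14)(m² - 15m + 176)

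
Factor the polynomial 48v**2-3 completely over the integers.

3(4v+1)(4v-1)

Factor out 3, leaving 16v**2-1, which is a difference of two squares.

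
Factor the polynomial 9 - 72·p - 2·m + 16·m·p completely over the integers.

(2·m - 9)·(8·p - 1)

Group as (16·m·p - 2·m) + (-72·p + 9) = 2·m·(8·p - 1) - 9·(8·p - 1).
Both groups share the factor (8·p - 1).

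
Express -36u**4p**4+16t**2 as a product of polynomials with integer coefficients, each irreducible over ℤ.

-4(3u**2p**2+2t)(3u**2p**2-2t)

Every term has a factor of 4; factoring it out leaves -9u**4p**4+4t**2.
Recognize a difference of squares with the parts 2t and 3u**2p**2.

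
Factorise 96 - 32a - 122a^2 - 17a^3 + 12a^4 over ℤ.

Testing divisors of the constant over divisors of the leading coefficient, a = -4/3 is a root, so (3a + 4) is a factor; dividing leaves 4a^3 - 11a^2 - 26a + 24.
Then a = 3/4 is a root, giving the factor (4a - 3) and quotient a^2 - 2a - 8.
The remaining quadratic factors as (a + 2)(a - 4).

(3a + 4)(4a - 3)(a + 2)(a - 4)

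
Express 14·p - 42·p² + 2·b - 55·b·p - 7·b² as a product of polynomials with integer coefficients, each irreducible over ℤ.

Group: -7·b·(b + 7·p) + (-6·p + 2)·(b + 7·p); both groups contain (b + 7·p).

-(7·b + 6·p - 2)·(b + 7·p)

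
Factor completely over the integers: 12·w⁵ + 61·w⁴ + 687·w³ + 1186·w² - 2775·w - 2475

(3·w - 5)·(4·w + 3)·(w + 3)·(w² + 3·w + 55)

Among the possible rational roots, w = -3/4 is a root, so (4·w + 3) divides it; the quotient is 3·w⁴ + 13·w³ + 162·w² + 175·w - 825.
Then w = -3 is a root, so (w + 3) is a factor; dividing leaves 3·w³ + 4·w² + 150·w - 275.
Continuing, w = 5/3 is a root, giving the factor (3·w - 5) and quotient w² + 3·w + 55.
The quadratic w² + 3·w + 55 has discriminant -211 < 0 and is irreducible over ℤ.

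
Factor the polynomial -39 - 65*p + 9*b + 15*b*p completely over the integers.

Group as (15*b*p + 9*b) + (-65*p - 39) = 3*b*(5*p + 3) - 13*(5*p + 3).
Both groups share the factor (5*p + 3).

(3*b - 13)*(5*p + 3)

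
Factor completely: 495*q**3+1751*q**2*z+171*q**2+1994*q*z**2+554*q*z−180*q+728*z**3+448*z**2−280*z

Group: 9*q*(55*q**2+109*q*z+19*q+52*z**2+32*z−20) + 14*z*(55*q**2+109*q*z+19*q+52*z**2+32*z−20); both groups contain (55*q**2+109*q*z+19*q+52*z**2+32*z−20), so (9*q+14*z) is a factor with cofactor 55*q**2+109*q*z+19*q+52*z**2+32*z−20.
The cofactor groups again: 55*q**2+109*q*z+19*q+52*z**2+32*z−20 = 11*q*(5*q+4*z+4) + (13*z−5)*(5*q+4*z+4); both groups contain (5*q+4*z+4), giving (11*q+13*z−5)*(5*q+4*z+4).

(11*q+13*z−5)*(5*q+4*z+4)*(9*q+14*z)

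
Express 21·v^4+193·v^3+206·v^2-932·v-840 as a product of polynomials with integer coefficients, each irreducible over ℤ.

Among the possible rational roots, v = 2 is a root, so (v-2) is a factor; dividing leaves 21·v^3+235·v^2+676·v+420.
Continuing, v = -10/3 is a root, so (3·v+10) is a factor; dividing leaves 7·v^2+55·v+42.
The remaining quadratic factors as (7·v+6)(v+7).

(3·v+10)·(7·v+6)·(v+7)·(v-2)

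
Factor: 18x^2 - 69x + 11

(3x - 11)(6x - 1)

Need a pair with product 18·11 = 198 and sum -69: that's -3 and -66.
Split the middle term: 18x^2 - 3x - 66x + 11 = 3x(6x - 1) - 11(6x - 1).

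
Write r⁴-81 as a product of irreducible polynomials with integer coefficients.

Substitute u = r² to get a quadratic in u, then factor.
r²-9 is a difference of squares.
r²+9 is irreducible over ℤ (sum of squares).

(r+3)·(r-3)·(r²+9)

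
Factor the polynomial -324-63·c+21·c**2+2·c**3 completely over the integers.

Trying the rational-root candidates, c = 9/2 is a root, giving the factor (2·c-9) and quotient c**2+15·c+36.
The remaining quadratic factors as (c+3)(c+12).

(2·c-9)·(c+12)·(c+3)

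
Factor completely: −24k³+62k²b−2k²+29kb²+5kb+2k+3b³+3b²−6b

−(k−3b)(4k+b−1)(6k+b+2)

Group: 6k(−4k²+11kb+k+3b²−3b) + (b+2)(−4k²+11kb+k+3b²−3b); both groups contain (−4k²+11kb+k+3b²−3b), so (6k+b+2) is a factor with cofactor −4k²+11kb+k+3b²−3b.
The cofactor groups again: −4k²+11kb+k+3b²−3b = −4k(k−3b) + (−b+1)(k−3b); both groups contain (k−3b), giving −(4k+b−1)(k−3b).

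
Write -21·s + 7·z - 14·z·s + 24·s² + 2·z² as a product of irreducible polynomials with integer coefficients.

(z - 3·s)·(2·z - 8·s + 7)

Group: 2·z·(z - 3·s) + (-8·s + 7)·(z - 3·s); both groups contain (z - 3·s).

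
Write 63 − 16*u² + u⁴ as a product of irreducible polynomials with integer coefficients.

Substitute w = u² to get a quadratic in w, then factor.
u² − 7 is irreducible over ℤ (7 is not a perfect square).
u² − 9 is a difference of squares.

(u + 3)*(u − 3)*(u² − 7)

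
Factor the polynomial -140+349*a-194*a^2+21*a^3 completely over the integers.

Testing divisors of the constant over divisors of the leading coefficient, a = 5/3 is a root, so (3*a-5) is a factor; dividing leaves 7*a^2-53*a+28.
The remaining quadratic factors as (7*a-4)(a-7).

(3*a-5)*(7*a-4)*(a-7)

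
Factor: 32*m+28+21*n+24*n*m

Group as (24*n*m+21*n) + (32*m+28) = 3*n*(8*m+7) + 4*(8*m+7).
Both groups share the factor (8*m+7).

(3*n+4)*(8*m+7)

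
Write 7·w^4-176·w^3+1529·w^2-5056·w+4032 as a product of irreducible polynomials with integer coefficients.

(7·w-8)·(w-7)·(w-8)·(w-9)

Among the possible rational roots, w = 7 is a root, giving the factor (w-7) and quotient 7·w^3-127·w^2+640·w-576.
Continuing, w = 8 is a root, so (w-8) divides it; the quotient is 7·w^2-71·w+72.
The remaining quadratic factors as (w-9)(7·w-8).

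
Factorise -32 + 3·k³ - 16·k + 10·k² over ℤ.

(3·k + 4)·(k + 4)·(k - 2)

Testing divisors of the constant over divisors of the leading coefficient, k = -4 is a root, so (k + 4) is a factor; dividing leaves 3·k² - 2·k - 8.
The remaining quadratic factors as (k - 2)(3·k + 4).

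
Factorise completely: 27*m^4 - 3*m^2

3*m^2*(3*m + 1)*(3*m - 1)

Factor out 3*m^2, leaving 9*m^2 - 1, which is a difference of two squares.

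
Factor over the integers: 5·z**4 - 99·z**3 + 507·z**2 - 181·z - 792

Among the possible rational roots, z = 11 is a root, giving the factor (z - 11) and quotient 5·z**3 - 44·z**2 + 23·z + 72.
Continuing, z = 8 is a root, so (z - 8) is a factor; dividing leaves 5·z**2 - 4·z - 9.
The remaining quadratic factors as (z + 1)(5·z - 9).

(5·z - 9)·(z + 1)·(z - 11)·(z - 8)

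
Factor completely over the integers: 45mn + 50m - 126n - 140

Group as (45mn + 50m) + (-126n - 140) = 5m(9n + 10) - 14(9n + 10).
Both groups share the factor (9n + 10).

(5m - 14)(9n + 10)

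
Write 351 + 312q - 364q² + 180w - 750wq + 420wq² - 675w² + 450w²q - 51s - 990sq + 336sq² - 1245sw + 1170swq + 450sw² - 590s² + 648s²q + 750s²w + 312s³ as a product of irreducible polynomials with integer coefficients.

(12s + 15w - 13)(13s + 15w + 14q + 9)(2s + 2q - 3)

Group: 13s(24s² + 30sw + 24sq - 62s + 30wq - 45w - 26q + 39) + (15w + 14q + 9)(24s² + 30sw + 24sq - 62s + 30wq - 45w - 26q + 39); both groups contain (24s² + 30sw + 24sq - 62s + 30wq - 45w - 26q + 39), so (13s + 15w + 14q + 9) is a factor with cofactor 24s² + 30sw + 24sq - 62s + 30wq - 45w - 26q + 39.
The cofactor groups again: 24s² + 30sw + 24sq - 62s + 30wq - 45w - 26q + 39 = 12s(2s + 2q - 3) + (15w - 13)(2s + 2q - 3); both groups contain (2s + 2q - 3), giving (12s + 15w - 13)(2s + 2q - 3).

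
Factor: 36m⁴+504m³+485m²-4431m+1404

(2m+9)(3m-1)(6m-13)(m+12)

Trying the rational-root candidates, m = 13/6 is a root, so (6m-13) divides it; the quotient is 6m³+97m²+291m-108.
Next, m = -12 is a root, so (m+12) is a factor; dividing leaves 6m²+25m-9.
The remaining quadratic factors as (2m+9)(3m-1).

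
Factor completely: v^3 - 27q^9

(v - 3q^3)(v^2 + 3vq^3 + 9q^6)

Recognize a difference of cubes with the parts v and 3q^3.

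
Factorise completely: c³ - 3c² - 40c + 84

(c + 6)(c - 2)(c - 7)

Among the possible rational roots, c = -6 is a root, so (c + 6) divides it; the quotient is c² - 9c + 14.
The remaining quadratic factors as (c - 7)(c - 2).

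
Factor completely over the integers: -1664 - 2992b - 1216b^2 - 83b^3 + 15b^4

By the rational root theorem, b = -8/3 is a root, giving the factor (3b + 8) and quotient 5b^3 - 41b^2 - 296b - 208.
Next, b = -4 is a root, giving the factor (b + 4) and quotient 5b^2 - 61b - 52.
The remaining quadratic factors as (b - 13)(5b + 4).

(3b + 8)(5b + 4)(b + 4)(b - 13)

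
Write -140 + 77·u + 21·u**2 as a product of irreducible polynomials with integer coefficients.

Pull out the common factor 7, then factor the remaining trinomial.

7·(3·u - 4)·(u + 5)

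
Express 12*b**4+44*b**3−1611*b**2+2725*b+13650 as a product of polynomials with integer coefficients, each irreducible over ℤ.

(2*b−15)*(6*b+13)*(b+14)*(b−5)

By the rational root theorem, b = −14 is a root, so (b+14) divides it; the quotient is 12*b**3−124*b**2+125*b+975.
Continuing, b = −13/6 is a root, so (6*b+13) divides it; the quotient is 2*b**2−25*b+75.
The remaining quadratic factors as (2*b−15)(b−5).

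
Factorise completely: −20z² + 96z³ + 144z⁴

4z²(6z + 5)(6z − 1)

Pull out the common factor 4z², then factor the remaining trinomial.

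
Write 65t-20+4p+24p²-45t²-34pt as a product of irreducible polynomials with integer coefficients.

Group: 6p(4p-9t+4) + (5t-5)(4p-9t+4); both groups contain (4p-9t+4).

(4p-9t+4)(6p+5t-5)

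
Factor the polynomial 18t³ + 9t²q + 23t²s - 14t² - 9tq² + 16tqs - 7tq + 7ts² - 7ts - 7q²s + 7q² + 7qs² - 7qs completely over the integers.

Group: t(18t² - 9tq + 23ts - 14t - 7qs + 7q + 7s² - 7s) + q(18t² - 9tq + 23ts - 14t - 7qs + 7q + 7s² - 7s); both groups contain (18t² - 9tq + 23ts - 14t - 7qs + 7q + 7s² - 7s), so (t + q) is a factor with cofactor 18t² - 9tq + 23ts - 14t - 7qs + 7q + 7s² - 7s.
The cofactor groups again: 18t² - 9tq + 23ts - 14t - 7qs + 7q + 7s² - 7s = 9t(2t - q + s) + (7s - 7)(2t - q + s); both groups contain (2t - q + s), giving (9t + 7s - 7)(2t - q + s).

(2t - q + s)(9t + 7s - 7)(t + q)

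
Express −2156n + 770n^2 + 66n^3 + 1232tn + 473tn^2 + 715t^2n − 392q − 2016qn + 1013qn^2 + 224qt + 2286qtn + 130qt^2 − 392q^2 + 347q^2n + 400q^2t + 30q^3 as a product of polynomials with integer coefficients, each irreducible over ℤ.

(2q + 11n)(q + 13t + 6n − 14)(15q + 5t + n + 14)

Group: q(30q^2 + 10qt + 167qn + 28q + 55tn + 11n^2 + 154n) + (13t + 6n − 14)(30q^2 + 10qt + 167qn + 28q + 55tn + 11n^2 + 154n); both groups contain (30q^2 + 10qt + 167qn + 28q + 55tn + 11n^2 + 154n), so (q + 13t + 6n − 14) is a factor with cofactor 30q^2 + 10qt + 167qn + 28q + 55tn + 11n^2 + 154n.
The cofactor groups again: 30q^2 + 10qt + 167qn + 28q + 55tn + 11n^2 + 154n = 2q(15q + 5t + n + 14) + 11n(15q + 5t + n + 14); both groups contain (15q + 5t + n + 14), giving (2q + 11n)(15q + 5t + n + 14).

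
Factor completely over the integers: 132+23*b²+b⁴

Substitute u = b² to get a quadratic in u, then factor.
b²+11 is irreducible over ℤ (always positive, so no real roots).
b²+12 is irreducible over ℤ (always positive, so no real roots).

(b²+11)*(b²+12)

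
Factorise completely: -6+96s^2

Factor out 6, leaving 16s^2-1, which is a difference of two squares.

6(4s+1)(4s-1)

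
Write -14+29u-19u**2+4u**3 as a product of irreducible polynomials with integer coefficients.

Testing divisors of the constant over divisors of the leading coefficient, u = 2 is a root, giving the factor (u-2) and quotient 4u**2-11u+7.
The remaining quadratic factors as (u-1)(4u-7).

(4u-7)(u-1)(u-2)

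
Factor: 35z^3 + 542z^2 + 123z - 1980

(5z + 11)(7z - 12)(z + 15)

Testing divisors of the constant over divisors of the leading coefficient, z = -11/5 is a root, so (5z + 11) divides it; the quotient is 7z^2 + 93z - 180.
The remaining quadratic factors as (7z - 12)(z + 15).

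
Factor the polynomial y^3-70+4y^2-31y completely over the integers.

Trying the rational-root candidates, y = -7 is a root, so (y+7) divides it; the quotient is y^2-3y-10.
The remaining quadratic factors as (y+2)(y-5).

(y+2)(y+7)(y-5)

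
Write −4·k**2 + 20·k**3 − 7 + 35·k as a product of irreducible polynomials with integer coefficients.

Group as (20·k**3 + 35·k) + (−4·k**2 − 7) = 5·k·(4·k**2 + 7) − (4·k**2 + 7).
Both groups share the factor (4·k**2 + 7).

(5·k − 1)·(4·k**2 + 7)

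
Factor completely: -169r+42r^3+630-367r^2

(6r-7)(7r+10)(r-9)

By the rational root theorem, r = 7/6 is a root, giving the factor (6r-7) and quotient 7r^2-53r-90.
The remaining quadratic factors as (r-9)(7r+10).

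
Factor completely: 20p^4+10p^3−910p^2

10p^2(2p−13)(p+7)

Pull out the common factor 10p^2, then factor the remaining trinomial.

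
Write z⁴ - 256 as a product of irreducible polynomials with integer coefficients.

(z + 4)(z - 4)(z² + 16)

Difference of squares twice: with A = z and B = 4, A⁴ − B⁴ = (A² − B²)(A² + B²), and A² − B² factors again.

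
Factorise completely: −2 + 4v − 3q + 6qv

Group as (6qv − 3q) + (4v − 2) = 3q(2v − 1) + 2(2v − 1).
Both groups share the factor (2v − 1).

(2v − 1)(3q + 2)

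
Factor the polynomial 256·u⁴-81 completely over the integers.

(4·u+3)·(4·u-3)·(16·u²+9)

Write as (16·u²)² − (9)², then factor 16·u²-9 once more.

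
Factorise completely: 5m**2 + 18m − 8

(5m − 2)(m + 4)

Need a pair with product 5·(−8) = −40 and sum 18: that's 20 and −2.
Split the middle term: 5m**2 + 20m − 2m − 8 = 5m(m + 4) − 2(m + 4).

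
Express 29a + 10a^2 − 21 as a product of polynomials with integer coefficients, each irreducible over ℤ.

Need a pair with product 10·(−21) = −210 and sum 29: that's −6 and 35.
Split the middle term: 10a^2 − 6a + 35a − 21 = 2a(5a − 3) + 7(5a − 3).

(2a + 7)(5a − 3)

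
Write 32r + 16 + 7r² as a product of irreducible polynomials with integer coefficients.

(7r + 4)(r + 4)

Need a pair with product 7·16 = 112 and sum 32: that's 4 and 28.
Split the middle term: 7r² + 4r + 28r + 16 = r(7r + 4) + 4(7r + 4).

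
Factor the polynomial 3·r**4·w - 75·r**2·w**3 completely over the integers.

3·r**2·w·(r + 5·w)·(r - 5·w)

Factor out 3·r**2·w, leaving r**2 - 25·w**2, which is a difference of two squares.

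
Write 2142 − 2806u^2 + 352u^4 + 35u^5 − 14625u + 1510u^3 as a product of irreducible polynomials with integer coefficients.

(5u − 14)(7u − 1)(u + 3)(u^2 + 10u + 51)

Trying the rational-root candidates, u = −3 is a root, giving the factor (u + 3) and quotient 35u^4 + 247u^3 + 769u^2 − 5113u + 714.
Next, u = 14/5 is a root, so (5u − 14) divides it; the quotient is 7u^3 + 69u^2 + 347u − 51.
Then u = 1/7 is a root, so (7u − 1) divides it; the quotient is u^2 + 10u + 51.
The quadratic u^2 + 10u + 51 has discriminant −104 < 0 and is irreducible over ℤ.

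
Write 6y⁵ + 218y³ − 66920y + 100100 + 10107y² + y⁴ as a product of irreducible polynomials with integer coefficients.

By the rational root theorem, y = 5/2 is a root, so (2y − 5) divides it; the quotient is 3y⁴ + 8y³ + 129y² + 5376y − 20020.
Continuing, y = −13 is a root, so (y + 13) divides it; the quotient is 3y³ − 31y² + 532y − 1540.
Continuing, y = 10/3 is a root, giving the factor (3y − 10) and quotient y² − 7y + 154.
The quadratic y² − 7y + 154 has discriminant −567 < 0 and is irreducible over ℤ.

(2y − 5)(3y − 10)(y + 13)(y² − 7y + 154)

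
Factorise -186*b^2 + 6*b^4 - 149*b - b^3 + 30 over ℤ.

Among the possible rational roots, b = 1/6 is a root, so (6*b - 1) divides it; the quotient is b^3 - 31*b - 30.
Continuing, b = 6 is a root, so (b - 6) is a factor; dividing leaves b^2 + 6*b + 5.
The remaining quadratic factors as (b + 1)(b + 5).

(6*b - 1)*(b + 1)*(b + 5)*(b - 6)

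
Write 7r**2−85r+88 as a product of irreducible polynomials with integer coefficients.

Need a pair with product 7·88 = 616 and sum −85: that's −8 and −77.
Split the middle term: 7r**2−8r − 77r+88 = r(7r−8) − 11(7r−8).

(7r−8)(r−11)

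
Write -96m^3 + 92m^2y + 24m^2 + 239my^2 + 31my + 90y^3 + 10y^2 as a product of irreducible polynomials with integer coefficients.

-(3m + 2y)(4m - 9y - 1)(8m + 5y)

Group: 3m(-32m^2 + 52my + 8m + 45y^2 + 5y) + 2y(-32m^2 + 52my + 8m + 45y^2 + 5y); both groups contain (-32m^2 + 52my + 8m + 45y^2 + 5y), so (3m + 2y) is a factor with cofactor -32m^2 + 52my + 8m + 45y^2 + 5y.
The cofactor groups again: -32m^2 + 52my + 8m + 45y^2 + 5y = -8m(4m - 9y - 1) - 5y(4m - 9y - 1); both groups contain (4m - 9y - 1), giving -(8m + 5y)(4m - 9y - 1).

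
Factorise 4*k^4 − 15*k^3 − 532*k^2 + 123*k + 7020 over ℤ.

By the rational root theorem, k = −4 is a root, so (k + 4) is a factor; dividing leaves 4*k^3 − 31*k^2 − 408*k + 1755.
Next, k = 13 is a root, so (k − 13) divides it; the quotient is 4*k^2 + 21*k − 135.
The remaining quadratic factors as (k + 9)(4*k − 15).

(4*k − 15)*(k + 4)*(k + 9)*(k − 13)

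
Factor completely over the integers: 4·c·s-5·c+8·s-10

(4·s-5)·(c+2)

Group as (4·c·s-5·c) + (8·s-10) = c·(4·s-5) + 2·(4·s-5).
Both groups share the factor (4·s-5).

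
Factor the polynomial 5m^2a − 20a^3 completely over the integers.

Factor out 5a, leaving m^2 − 4a^2, which is a difference of two squares.

5a(m − 2a)(m + 2a)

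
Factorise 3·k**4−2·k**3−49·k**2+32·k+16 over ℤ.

(3·k+1)·(k+4)·(k−1)·(k−4)

Among the possible rational roots, k = 1 is a root, so (k−1) divides it; the quotient is 3·k**3+k**2−48·k−16.
Then k = 4 is a root, so (k−4) divides it; the quotient is 3·k**2+13·k+4.
The remaining quadratic factors as (3·k+1)(k+4).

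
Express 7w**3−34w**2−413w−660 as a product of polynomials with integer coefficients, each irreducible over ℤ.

By the rational root theorem, w = −4 is a root, so (w+4) is a factor; dividing leaves 7w**2−62w−165.
The remaining quadratic factors as (w−11)(7w+15).

(7w+15)(w+4)(w−11)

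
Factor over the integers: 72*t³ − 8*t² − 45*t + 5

Group as (72*t³ − 45*t) + (−8*t² + 5) = 9*t*(8*t² − 5) − (8*t² − 5).
Both groups share the factor (8*t² − 5).

(9*t − 1)*(8*t² − 5)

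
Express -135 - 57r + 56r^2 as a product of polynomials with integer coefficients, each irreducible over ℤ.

Need a pair with product 56·(-135) = -7560 and sum -57: that's 63 and -120.
Split the middle term: 56r^2 + 63r - 120r - 135 = 7r(8r + 9) - 15(8r + 9).

(7r - 15)(8r + 9)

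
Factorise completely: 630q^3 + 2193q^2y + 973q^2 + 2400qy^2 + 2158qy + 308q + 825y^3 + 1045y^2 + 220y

Group: 9q(70q^2 + 127qy + 77q + 55y^2 + 55y) + (15y + 4)(70q^2 + 127qy + 77q + 55y^2 + 55y); both groups contain (70q^2 + 127qy + 77q + 55y^2 + 55y), so (9q + 15y + 4) is a factor with cofactor 70q^2 + 127qy + 77q + 55y^2 + 55y.
The cofactor groups again: 70q^2 + 127qy + 77q + 55y^2 + 55y = 10q(7q + 5y) + (11y + 11)(7q + 5y); both groups contain (7q + 5y), giving (10q + 11y + 11)(7q + 5y).

(10q + 11y + 11)(7q + 5y)(9q + 15y + 4)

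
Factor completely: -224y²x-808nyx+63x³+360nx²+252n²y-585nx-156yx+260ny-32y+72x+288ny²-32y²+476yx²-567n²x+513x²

Group: 9n(28ny-63nx+32y²-68yx+32y-9x²-72x) + (-7x-1)(28ny-63nx+32y²-68yx+32y-9x²-72x); both groups contain (28ny-63nx+32y²-68yx+32y-9x²-72x), so (9n-7x-1) is a factor with cofactor 28ny-63nx+32y²-68yx+32y-9x²-72x.
The cofactor groups again: 28ny-63nx+32y²-68yx+32y-9x²-72x = 7n(4y-9x) + (8y+x+8)(4y-9x); both groups contain (4y-9x), giving (7n+8y+x+8)(4y-9x).

(4y-9x)(7n+8y+x+8)(9n-7x-1)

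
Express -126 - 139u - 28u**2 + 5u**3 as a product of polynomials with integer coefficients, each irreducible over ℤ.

(5u + 7)(u + 2)(u - 9)

By the rational root theorem, u = -2 is a root, giving the factor (u + 2) and quotient 5u**2 - 38u - 63.
The remaining quadratic factors as (5u + 7)(u - 9).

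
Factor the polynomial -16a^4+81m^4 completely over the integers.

(3m-2a)(3m+2a)(9m^2+4a^2)

(3m)⁴ − (2a)⁴ = ((3m)² − (2a)²)((3m)² + (2a)²); the first factor splits again, the second (9m^2+4a^2) is irreducible.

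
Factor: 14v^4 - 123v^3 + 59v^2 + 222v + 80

Among the possible rational roots, v = -1/2 is a root, so (2v + 1) divides it; the quotient is 7v^3 - 65v^2 + 62v + 80.
Next, v = -5/7 is a root, so (7v + 5) is a factor; dividing leaves v^2 - 10v + 16.
The remaining quadratic factors as (v - 8)(v - 2).

(2v + 1)(7v + 5)(v - 2)(v - 8)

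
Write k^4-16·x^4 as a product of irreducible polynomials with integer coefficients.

Write as (k^2)² − (4·x^2)², then factor k^2-4·x^2 once more.

(k+2·x)·(k-2·x)·(k^2+4·x^2)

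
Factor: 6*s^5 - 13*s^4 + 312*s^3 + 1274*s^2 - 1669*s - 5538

(6*s - 13)*(s + 2)*(s + 3)*(s^2 - 5*s + 71)

Among the possible rational roots, s = 13/6 is a root, so (6*s - 13) divides it; the quotient is s^4 + 52*s^2 + 325*s + 426.
Continuing, s = -3 is a root, so (s + 3) divides it; the quotient is s^3 - 3*s^2 + 61*s + 142.
Next, s = -2 is a root, giving the factor (s + 2) and quotient s^2 - 5*s + 71.
The quadratic s^2 - 5*s + 71 has discriminant -259 < 0 and is irreducible over ℤ.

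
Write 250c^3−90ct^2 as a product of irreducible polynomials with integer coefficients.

Factor out 10c, leaving 25c^2−9t^2, which is a difference of two squares.

10c(5c+3t)(5c−3t)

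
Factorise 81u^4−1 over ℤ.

(3u)⁴ − (1)⁴ = ((3u)² − (1)²)((3u)² + (1)²); the first factor splits again, the second (9u^2+1) is irreducible.

(3u+1)(3u−1)(9u^2+1)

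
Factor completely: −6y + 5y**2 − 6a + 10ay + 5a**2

(5a + 5y − 6)(a + y)

Group: 5a(a + y) + (5y − 6)(a + y); both groups contain (a + y).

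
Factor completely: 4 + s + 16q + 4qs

(4q + 1)(s + 4)

Group as (4qs + 16q) + (s + 4) = 4q(s + 4) + (s + 4).
Both groups share the factor (s + 4).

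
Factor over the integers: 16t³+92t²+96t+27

(2t+1)(2t+9)(4t+3)

Testing divisors of the constant over divisors of the leading coefficient, t = −1/2 is a root, giving the factor (2t+1) and quotient 8t²+42t+27.
The remaining quadratic factors as (2t+9)(4t+3).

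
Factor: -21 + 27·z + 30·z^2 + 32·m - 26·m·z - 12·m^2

Group: -2·m·(6·m - 5·z - 7) + (-6·z + 3)·(6·m - 5·z - 7); both groups contain (6·m - 5·z - 7).

-(2·m + 6·z - 3)·(6·m - 5·z - 7)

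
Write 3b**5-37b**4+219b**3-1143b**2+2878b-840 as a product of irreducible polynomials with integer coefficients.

(3b-1)(b-4)(b-7)(b**2-b+30)

Among the possible rational roots, b = 7 is a root, so (b-7) divides it; the quotient is 3b**4-16b**3+107b**2-394b+120.
Then b = 4 is a root, so (b-4) divides it; the quotient is 3b**3-4b**2+91b-30.
Then b = 1/3 is a root, giving the factor (3b-1) and quotient b**2-b+30.
The quadratic b**2-b+30 has discriminant -119 < 0 and is irreducible over ℤ.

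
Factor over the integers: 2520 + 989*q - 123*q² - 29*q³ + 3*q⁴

(3*q + 7)*(q + 5)*(q - 8)*(q - 9)

Trying the rational-root candidates, q = 9 is a root, so (q - 9) is a factor; dividing leaves 3*q³ - 2*q² - 141*q - 280.
Then q = -7/3 is a root, so (3*q + 7) is a factor; dividing leaves q² - 3*q - 40.
The remaining quadratic factors as (q - 8)(q + 5).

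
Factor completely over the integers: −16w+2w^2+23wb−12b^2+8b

Group: 2w(w+12b−8) − b(w+12b−8); both groups contain (w+12b−8).

(2w−b)(w+12b−8)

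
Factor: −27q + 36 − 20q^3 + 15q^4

Group as (15q^4 − 27q) + (−20q^3 + 36) = 3q(5q^3 − 9) − 4(5q^3 − 9).
Both groups share the factor (5q^3 − 9).

(3q − 4)(5q^3 − 9)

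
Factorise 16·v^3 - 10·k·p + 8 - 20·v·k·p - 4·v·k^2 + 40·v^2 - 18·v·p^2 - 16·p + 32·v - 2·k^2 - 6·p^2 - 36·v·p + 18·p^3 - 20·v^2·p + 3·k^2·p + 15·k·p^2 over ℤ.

(4·v - 3·p + 2)·(2·v - k - 3·p + 2)·(2·v + k + 2·p + 2)

Group: 2·v·(8·v^2 - 4·v·k - 18·v·p + 12·v + 3·k·p - 2·k + 9·p^2 - 12·p + 4) + (k + 2·p + 2)·(8·v^2 - 4·v·k - 18·v·p + 12·v + 3·k·p - 2·k + 9·p^2 - 12·p + 4); both groups contain (8·v^2 - 4·v·k - 18·v·p + 12·v + 3·k·p - 2·k + 9·p^2 - 12·p + 4), so (2·v + k + 2·p + 2) is a factor with cofactor 8·v^2 - 4·v·k - 18·v·p + 12·v + 3·k·p - 2·k + 9·p^2 - 12·p + 4.
The cofactor groups again: 8·v^2 - 4·v·k - 18·v·p + 12·v + 3·k·p - 2·k + 9·p^2 - 12·p + 4 = 2·v·(4·v - 3·p + 2) + (-k - 3·p + 2)·(4·v - 3·p + 2); both groups contain (4·v - 3·p + 2), giving (2·v - k - 3·p + 2)·(4·v - 3·p + 2).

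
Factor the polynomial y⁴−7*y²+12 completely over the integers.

Substitute u = y² to get a quadratic in u, then factor.
y²−3 is irreducible over ℤ (3 is not a perfect square).
y²−4 is a difference of squares.

(y+2)*(y−2)*(y²−3)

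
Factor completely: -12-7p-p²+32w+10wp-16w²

Group: -2w(8w-p-4) + (p+3)(8w-p-4); both groups contain (8w-p-4).

-(2w-p-3)(8w-p-4)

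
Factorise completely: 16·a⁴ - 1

(2·a + 1)·(2·a - 1)·(4·a² + 1)

(2·a)⁴ − (1)⁴ = ((2·a)² − (1)²)((2·a)² + (1)²); the first factor splits again, the second (4·a² + 1) is irreducible.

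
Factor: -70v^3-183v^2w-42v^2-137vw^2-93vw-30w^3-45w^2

Group: 5v(-14v^2-31vw-15w^2) + (2w+3)(-14v^2-31vw-15w^2); both groups contain (-14v^2-31vw-15w^2), so (5v+2w+3) is a factor with cofactor -14v^2-31vw-15w^2.
The cofactor groups again: -14v^2-31vw-15w^2 = -7v(2v+3w) - 5w(2v+3w); both groups contain (2v+3w), giving -(7v+5w)(2v+3w).

-(2v+3w)(5v+2w+3)(7v+5w)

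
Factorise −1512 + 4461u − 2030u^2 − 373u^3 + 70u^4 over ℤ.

(2u + 9)(5u − 7)(7u − 3)(u − 8)

Trying the rational-root candidates, u = 8 is a root, so (u − 8) is a factor; dividing leaves 70u^3 + 187u^2 − 534u + 189.
Then u = 7/5 is a root, giving the factor (5u − 7) and quotient 14u^2 + 57u − 27.
The remaining quadratic factors as (2u + 9)(7u − 3).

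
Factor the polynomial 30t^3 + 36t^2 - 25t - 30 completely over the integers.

Group as (30t^3 - 25t) + (36t^2 - 30) = 5t(6t^2 - 5) + 6(6t^2 - 5).
Both groups share the factor (6t^2 - 5).

(5t + 6)(6t^2 - 5)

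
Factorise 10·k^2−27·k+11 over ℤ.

Need a pair with product 10·11 = 110 and sum −27: that's −5 and −22.
Split the middle term: 10·k^2−5·k − 22·k+11 = 5·k·(2·k−1) − 11·(2·k−1).

(2·k−1)·(5·k−11)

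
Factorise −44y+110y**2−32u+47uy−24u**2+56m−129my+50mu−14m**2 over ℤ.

Group: −m(14m−8u−11y) + (3u−10y+4)(14m−8u−11y); both groups contain (14m−8u−11y).

−(14m−8u−11y)(m−3u+10y−4)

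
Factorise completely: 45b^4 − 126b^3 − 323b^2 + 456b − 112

(3b + 7)(3b − 1)(5b − 4)(b − 4)

By the rational root theorem, b = 4 is a root, so (b − 4) is a factor; dividing leaves 45b^3 + 54b^2 − 107b + 28.
Continuing, b = 1/3 is a root, so (3b − 1) is a factor; dividing leaves 15b^2 + 23b − 28.
The remaining quadratic factors as (5b − 4)(3b + 7).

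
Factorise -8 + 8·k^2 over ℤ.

8·(k + 1)·(k - 1)

Every term has a factor of 8. Then k^2 - 1 = (k)² − (1)².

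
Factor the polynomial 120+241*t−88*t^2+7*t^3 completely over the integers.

Trying the rational-root candidates, t = −3/7 is a root, so (7*t+3) divides it; the quotient is t^2−13*t+40.
The remaining quadratic factors as (t−5)(t−8).

(7*t+3)*(t−5)*(t−8)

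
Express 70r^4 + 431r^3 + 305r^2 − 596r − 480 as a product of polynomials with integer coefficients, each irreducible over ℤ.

(2r + 3)(5r + 4)(7r − 8)(r + 5)

Trying the rational-root candidates, r = 8/7 is a root, so (7r − 8) is a factor; dividing leaves 10r^3 + 73r^2 + 127r + 60.
Next, r = −5 is a root, so (r + 5) is a factor; dividing leaves 10r^2 + 23r + 12.
The remaining quadratic factors as (2r + 3)(5r + 4).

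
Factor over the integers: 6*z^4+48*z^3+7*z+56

Group as (6*z^4+7*z) + (48*z^3+56) = z*(6*z^3+7) + 8*(6*z^3+7).
Both groups share the factor (6*z^3+7).

(z+8)*(6*z^3+7)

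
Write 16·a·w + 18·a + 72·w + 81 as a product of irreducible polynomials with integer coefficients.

Group as (16·a·w + 18·a) + (72·w + 81) = 2·a·(8·w + 9) + 9·(8·w + 9).
Both groups share the factor (8·w + 9).

(2·a + 9)·(8·w + 9)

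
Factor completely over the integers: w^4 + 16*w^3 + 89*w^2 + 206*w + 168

(w + 2)*(w + 3)*(w + 4)*(w + 7)

Trying the rational-root candidates, w = −2 is a root, so (w + 2) is a factor; dividing leaves w^3 + 14*w^2 + 61*w + 84.
Then w = −3 is a root, giving the factor (w + 3) and quotient w^2 + 11*w + 28.
The remaining quadratic factors as (w + 7)(w + 4).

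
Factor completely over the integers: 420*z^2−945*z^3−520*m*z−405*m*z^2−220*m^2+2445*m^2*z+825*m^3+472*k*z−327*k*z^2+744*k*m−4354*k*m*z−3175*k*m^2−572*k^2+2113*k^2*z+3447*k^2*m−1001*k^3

−(11*k−5*m−15*z)*(13*k−11*m+7*z)*(7*k−15*m−9*z+4)

Group: 11*k*(−91*k^2+272*k*m+68*k*z−52*k−165*m^2+6*m*z+44*m+63*z^2−28*z) + (−5*m−15*z)*(−91*k^2+272*k*m+68*k*z−52*k−165*m^2+6*m*z+44*m+63*z^2−28*z); both groups contain (−91*k^2+272*k*m+68*k*z−52*k−165*m^2+6*m*z+44*m+63*z^2−28*z), so (11*k−5*m−15*z) is a factor with cofactor −91*k^2+272*k*m+68*k*z−52*k−165*m^2+6*m*z+44*m+63*z^2−28*z.
The cofactor groups again: −91*k^2+272*k*m+68*k*z−52*k−165*m^2+6*m*z+44*m+63*z^2−28*z = −13*k*(7*k−15*m−9*z+4) + (11*m−7*z)*(7*k−15*m−9*z+4); both groups contain (7*k−15*m−9*z+4), giving −(13*k−11*m+7*z)*(7*k−15*m−9*z+4).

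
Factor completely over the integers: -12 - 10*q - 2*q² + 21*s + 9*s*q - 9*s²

Group: -3*s*(3*s - 2*q - 4) + (q + 3)*(3*s - 2*q - 4); both groups contain (3*s - 2*q - 4).

-(3*s - 2*q - 4)*(3*s - q - 3)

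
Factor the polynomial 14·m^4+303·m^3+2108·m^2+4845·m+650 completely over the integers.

Trying the rational-root candidates, m = −13/2 is a root, so (2·m+13) is a factor; dividing leaves 7·m^3+106·m^2+365·m+50.
Next, m = −10 is a root, so (m+10) is a factor; dividing leaves 7·m^2+36·m+5.
The remaining quadratic factors as (7·m+1)(m+5).

(2·m+13)·(7·m+1)·(m+10)·(m+5)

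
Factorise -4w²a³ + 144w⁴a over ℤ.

4aw²(6w - a)(6w + a)

Pull out the common factor 4w²a; 36w² - a² is a difference of squares.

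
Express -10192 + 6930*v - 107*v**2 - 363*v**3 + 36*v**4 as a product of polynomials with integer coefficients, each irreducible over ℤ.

Trying the rational-root candidates, v = -13/3 is a root, so (3*v + 13) is a factor; dividing leaves 12*v**3 - 173*v**2 + 714*v - 784.
Next, v = 14/3 is a root, giving the factor (3*v - 14) and quotient 4*v**2 - 39*v + 56.
The remaining quadratic factors as (v - 8)(4*v - 7).

(3*v + 13)*(3*v - 14)*(4*v - 7)*(v - 8)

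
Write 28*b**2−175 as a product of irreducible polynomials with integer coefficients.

7*(2*b+5)*(2*b−5)

Factor out 7, leaving 4*b**2−25, which is a difference of two squares.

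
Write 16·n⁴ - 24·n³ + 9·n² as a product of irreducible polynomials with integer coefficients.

Factor out n² first: what remains is 16·n² - 24·n + 9.
Recognize a perfect-square trinomial with the parts 3 and 4·n.

n²·(4·n - 3)²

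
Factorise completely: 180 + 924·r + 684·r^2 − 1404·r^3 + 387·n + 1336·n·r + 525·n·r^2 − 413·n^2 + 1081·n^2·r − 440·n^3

−(11·n − 13·r + 15)·(5·n − 12·r − 4)·(8·n + 9·r + 3)

Group: 11·n·(−40·n^2 + 51·n·r + 17·n + 108·r^2 + 72·r + 12) + (−13·r + 15)·(−40·n^2 + 51·n·r + 17·n + 108·r^2 + 72·r + 12); both groups contain (−40·n^2 + 51·n·r + 17·n + 108·r^2 + 72·r + 12), so (11·n − 13·r + 15) is a factor with cofactor −40·n^2 + 51·n·r + 17·n + 108·r^2 + 72·r + 12.
The cofactor groups again: −40·n^2 + 51·n·r + 17·n + 108·r^2 + 72·r + 12 = −8·n·(5·n − 12·r − 4) + (−9·r − 3)·(5·n − 12·r − 4); both groups contain (5·n − 12·r − 4), giving −(8·n + 9·r + 3)·(5·n − 12·r − 4).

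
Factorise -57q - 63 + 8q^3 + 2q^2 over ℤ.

(2q + 3)(4q + 7)(q - 3)

Testing divisors of the constant over divisors of the leading coefficient, q = -3/2 is a root, so (2q + 3) is a factor; dividing leaves 4q^2 - 5q - 21.
The remaining quadratic factors as (4q + 7)(q - 3).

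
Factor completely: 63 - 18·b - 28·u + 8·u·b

(2·b - 7)·(4·u - 9)

Group as (8·u·b - 28·u) + (-18·b + 63) = 4·u·(2·b - 7) - 9·(2·b - 7).
Both groups share the factor (2·b - 7).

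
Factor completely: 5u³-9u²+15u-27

(5u-9)(u²+3)

Group as (5u³+15u) + (-9u²-27) = 5u(u²+3) - 9(u²+3).
Both groups share the factor (u²+3).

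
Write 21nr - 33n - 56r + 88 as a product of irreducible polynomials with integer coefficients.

Group as (21nr - 33n) + (-56r + 88) = 3n(7r - 11) - 8(7r - 11).
Both groups share the factor (7r - 11).

(3n - 8)(7r - 11)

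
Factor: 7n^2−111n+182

(7n−13)(n−14)

Need a pair with product 7·182 = 1274 and sum −111: that's −13 and −98.
Split the middle term: 7n^2−13n − 98n+182 = n(7n−13) − 14(7n−13).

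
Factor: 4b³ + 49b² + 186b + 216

(4b + 9)(b + 4)(b + 6)

By the rational root theorem, b = -9/4 is a root, giving the factor (4b + 9) and quotient b² + 10b + 24.
The remaining quadratic factors as (b + 4)(b + 6).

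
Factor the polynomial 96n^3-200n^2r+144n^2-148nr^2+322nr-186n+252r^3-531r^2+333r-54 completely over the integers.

(4n-4r+1)(4n-9r+9)(6n+7r-6)

Group: 4n(24n^2-26nr+30n-63r^2+117r-54) + (-4r+1)(24n^2-26nr+30n-63r^2+117r-54); both groups contain (24n^2-26nr+30n-63r^2+117r-54), so (4n-4r+1) is a factor with cofactor 24n^2-26nr+30n-63r^2+117r-54.
The cofactor groups again: 24n^2-26nr+30n-63r^2+117r-54 = 4n(6n+7r-6) + (-9r+9)(6n+7r-6); both groups contain (6n+7r-6), giving (4n-9r+9)(6n+7r-6).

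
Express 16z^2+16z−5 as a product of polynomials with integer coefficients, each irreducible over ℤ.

(4z+5)(4z−1)

Need a pair with product 16·(−5) = −80 and sum 16: that's −4 and 20.
Split the middle term: 16z^2−4z + 20z−5 = 4z(4z−1) + 5(4z−1).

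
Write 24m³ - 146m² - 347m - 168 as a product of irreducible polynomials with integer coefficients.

(4m + 3)(6m + 7)(m - 8)

Testing divisors of the constant over divisors of the leading coefficient, m = -3/4 is a root, giving the factor (4m + 3) and quotient 6m² - 41m - 56.
The remaining quadratic factors as (6m + 7)(m - 8).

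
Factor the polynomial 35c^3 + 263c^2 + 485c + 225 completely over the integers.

(5c + 9)(7c + 5)(c + 5)

Trying the rational-root candidates, c = −5/7 is a root, so (7c + 5) is a factor; dividing leaves 5c^2 + 34c + 45.
The remaining quadratic factors as (c + 5)(5c + 9).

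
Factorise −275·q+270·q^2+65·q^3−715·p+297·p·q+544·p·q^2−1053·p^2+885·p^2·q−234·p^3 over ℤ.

−(13·p+5·q)·(3·p−13·q+11)·(6·p+q+5)

Group: 6·p·(−39·p^2+154·p·q−143·p+65·q^2−55·q) + (q+5)·(−39·p^2+154·p·q−143·p+65·q^2−55·q); both groups contain (−39·p^2+154·p·q−143·p+65·q^2−55·q), so (6·p+q+5) is a factor with cofactor −39·p^2+154·p·q−143·p+65·q^2−55·q.
The cofactor groups again: −39·p^2+154·p·q−143·p+65·q^2−55·q = −13·p·(3·p−13·q+11) − 5·q·(3·p−13·q+11); both groups contain (3·p−13·q+11), giving −(13·p+5·q)·(3·p−13·q+11).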